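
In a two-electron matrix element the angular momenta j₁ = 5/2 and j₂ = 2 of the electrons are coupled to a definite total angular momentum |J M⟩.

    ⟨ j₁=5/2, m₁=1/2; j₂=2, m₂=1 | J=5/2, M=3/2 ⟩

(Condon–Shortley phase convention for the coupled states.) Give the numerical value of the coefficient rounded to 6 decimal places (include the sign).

-0.414039  (= −√(6/35))

√[6·2!3!2!/8! · 3!2!3!1!4!1!] = √(216/35)
  +(−1)^1/∏(1,1,1,2,2,0)! = -1/4  (running -1/4)
  +(−1)^2/∏(2,0,0,1,3,1)! = 1/12  (running -1/6)
⟨..|..⟩ = √(216/35)·(-1/6) = -0.414039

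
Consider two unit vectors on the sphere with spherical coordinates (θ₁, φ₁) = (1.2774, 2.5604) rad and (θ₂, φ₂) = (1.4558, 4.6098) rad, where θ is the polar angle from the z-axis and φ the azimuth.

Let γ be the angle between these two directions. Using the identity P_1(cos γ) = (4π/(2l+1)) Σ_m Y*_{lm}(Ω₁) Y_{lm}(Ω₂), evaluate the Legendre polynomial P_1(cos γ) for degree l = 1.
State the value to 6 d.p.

Addition theorem: P_1(cos γ) = (4π/3) Σ_m Y*_{lm}(Ω₁) Y_{lm}(Ω₂), m = −1…1:
  [-1]  conj(Y_{1,-1})(Ω₁) = -0.27643 + 0.18158j ; Y_{1,-1}(Ω₂) = -0.03515 + 0.34141j ; Δ = -0.05228 - 0.10076j
  [+0]  conj(Y_{1,0})(Ω₁) = 0.14131 + 0.00000j ; Y_{1,0}(Ω₂) = 0.05606 + 0.00000j ; Δ = 0.00792 + 0.00000j
  [+1]  conj(Y_{1,1})(Ω₁) = 0.27643 + 0.18158j ; Y_{1,1}(Ω₂) = 0.03515 + 0.34141j ; Δ = -0.05228 + 0.10076j
Total Σ_m = -0.09663 + 0.00000j. Multiply by 4.188790: -0.40476 + 0.00000j. P_1(cos γ) = -0.404764

-0.404764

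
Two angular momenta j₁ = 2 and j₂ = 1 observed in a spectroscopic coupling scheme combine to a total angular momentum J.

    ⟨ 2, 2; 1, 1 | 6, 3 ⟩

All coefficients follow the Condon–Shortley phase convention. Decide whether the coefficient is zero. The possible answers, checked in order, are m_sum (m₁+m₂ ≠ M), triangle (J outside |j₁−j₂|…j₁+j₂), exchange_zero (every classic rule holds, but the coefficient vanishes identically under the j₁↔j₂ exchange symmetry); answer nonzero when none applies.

triangle

m-sum: m₁+m₂ = 2+1 = 3, M = 3  ✓
triangle: need |j₁−j₂| ≤ J ≤ j₁+j₂, i.e. J ∈ [1, 3]; J = 6 is outside ✗ ⇒ coefficient is 0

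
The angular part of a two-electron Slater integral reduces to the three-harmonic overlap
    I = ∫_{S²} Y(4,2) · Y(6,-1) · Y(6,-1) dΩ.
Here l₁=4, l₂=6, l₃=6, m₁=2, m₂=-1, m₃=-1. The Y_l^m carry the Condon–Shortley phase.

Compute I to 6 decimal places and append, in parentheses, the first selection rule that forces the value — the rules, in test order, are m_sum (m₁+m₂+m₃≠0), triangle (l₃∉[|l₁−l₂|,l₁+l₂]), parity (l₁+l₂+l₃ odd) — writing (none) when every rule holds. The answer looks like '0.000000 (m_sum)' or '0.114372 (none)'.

m-sum 0 ✓  L=16 even ✓  2≤6≤10 ✓
Π(2lᵢ+1) = 9×13×13 = 1521
triangle coeff Δ(4,6,6) = 1/15315300
Σ_t [0,4]: t=0:+1/829440 t=1:−1/25920 t=2:+1/9216 t=3:−1/25920 t=4:+1/829440 = 7/207360
(3j)²=28/2431 [(4 6 6; 0 0 0)], sign=+1
Σ_t [0,2]: t=0:+1/69120 t=1:−1/20736 t=2:+1/69120 = -1/51840
(3j)²=280/21879 [(4 6 6; 2 -1 -1)], sign=+1
⇒ 4πI² = 7840/34969
I = (+1)√(7840/34969/(4π)) = 0.13357079
No selection rule forces the value: the integral is nonzero (none).

0.133571 (none)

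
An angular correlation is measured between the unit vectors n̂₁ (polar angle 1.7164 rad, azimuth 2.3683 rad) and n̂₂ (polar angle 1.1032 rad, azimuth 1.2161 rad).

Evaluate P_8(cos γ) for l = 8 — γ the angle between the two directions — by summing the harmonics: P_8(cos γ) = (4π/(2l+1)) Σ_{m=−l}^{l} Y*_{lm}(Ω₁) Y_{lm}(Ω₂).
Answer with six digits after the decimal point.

Term-by-term m-sum for l=8 (normalisation 4π/17 = 0.739198):
  m=-8: (0.47116 + 0.04577j) × (-0.19827 + 0.06221j) = -0.09626 + 0.02023j  (running Σ = -0.09626 + 0.02023j)
  m=-7: (0.17902 + 0.21225j) × (-0.25690 - 0.33189j) = 0.02446 - 0.11394j  (running Σ = -0.07181 - 0.09371j)
  m=-6: (0.01753 - 0.24099j) × (0.20626 - 0.33092j) = -0.07613 - 0.05551j  (running Σ = -0.14794 - 0.14922j)
  m=-5: (0.22479 - 0.19910j) × (0.00967 + 0.00199j) = 0.00257 - 0.00148j  (running Σ = -0.14537 - 0.15070j)
  m=-4: (-0.15591 - 0.00756j) × (-0.05202 - 0.33957j) = 0.00554 + 0.05334j  (running Σ = -0.13983 - 0.09736j)
  m=-3: (-0.20646 - 0.22203j) × (0.16468 - 0.09140j) = -0.05429 - 0.01769j  (running Σ = -0.19412 - 0.11505j)
  m=-2: (-0.00281 + 0.11596j) × (-0.19523 - 0.16760j) = 0.01998 - 0.02217j  (running Σ = -0.17414 - 0.13722j)
  m=-1: (-0.21649 + 0.21132j) × (0.08509 - 0.22975j) = 0.03013 + 0.06772j  (running Σ = -0.14401 - 0.06950j)
  m=0: (0.10392 + 0.00000j) × (-0.22455 + 0.00000j) = -0.02333 + 0.00000j  (running Σ = -0.16734 - 0.06950j)
  m=1: (0.21649 + 0.21132j) × (-0.08509 - 0.22975j) = 0.03013 - 0.06772j  (running Σ = -0.13721 - 0.13722j)
  m=2: (-0.00281 - 0.11596j) × (-0.19523 + 0.16760j) = 0.01998 + 0.02217j  (running Σ = -0.11723 - 0.11505j)
  m=3: (0.20646 - 0.22203j) × (-0.16468 - 0.09140j) = -0.05429 + 0.01769j  (running Σ = -0.17152 - 0.09736j)
  m=4: (-0.15591 + 0.00756j) × (-0.05202 + 0.33957j) = 0.00554 - 0.05334j  (running Σ = -0.16598 - 0.15070j)
  m=5: (-0.22479 - 0.19910j) × (-0.00967 + 0.00199j) = 0.00257 + 0.00148j  (running Σ = -0.16341 - 0.14922j)
  m=6: (0.01753 + 0.24099j) × (0.20626 + 0.33092j) = -0.07613 + 0.05551j  (running Σ = -0.23954 - 0.09371j)
  m=7: (-0.17902 + 0.21225j) × (0.25690 - 0.33189j) = 0.02446 + 0.11394j  (running Σ = -0.21509 + 0.02023j)
  m=8: (0.47116 - 0.04577j) × (-0.19827 - 0.06221j) = -0.09626 - 0.02023j  (running Σ = -0.31135 + 0.00000j)
Σ over m = -0.31135 + 0.00000j; ×(4π/17) → -0.23015 + 0.00000j. Real part: -0.230150

-0.230150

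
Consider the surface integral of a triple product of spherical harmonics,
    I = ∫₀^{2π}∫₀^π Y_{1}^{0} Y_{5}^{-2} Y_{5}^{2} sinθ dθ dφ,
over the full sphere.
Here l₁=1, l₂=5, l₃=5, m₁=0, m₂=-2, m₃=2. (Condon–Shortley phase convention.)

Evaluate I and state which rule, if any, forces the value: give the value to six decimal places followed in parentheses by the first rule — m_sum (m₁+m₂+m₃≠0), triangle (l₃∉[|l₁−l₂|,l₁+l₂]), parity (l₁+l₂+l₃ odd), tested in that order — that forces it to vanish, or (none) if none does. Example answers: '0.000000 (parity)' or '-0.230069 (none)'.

0.000000 (parity)

L=11 odd ⇒ parity kills the (l;000) factor ⇒ I = 0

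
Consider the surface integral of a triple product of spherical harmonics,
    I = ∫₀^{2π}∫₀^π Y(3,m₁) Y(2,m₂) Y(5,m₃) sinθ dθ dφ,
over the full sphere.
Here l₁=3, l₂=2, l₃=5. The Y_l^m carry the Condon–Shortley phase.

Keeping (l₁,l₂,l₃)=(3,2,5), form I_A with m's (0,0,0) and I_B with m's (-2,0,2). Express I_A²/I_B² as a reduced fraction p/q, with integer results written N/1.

Same 3,2,5: normalisation and zero-m 3j drop out of the ratio.
A: Δ: 0! 6! 4! / 11! → 1/2310; sum: t=0:+1/144 = 1/144; 3j²(3 2 5; 0 0 0) = Δ·Π!·Σ² = 10/231  (sign -1)
B: Δ: 0! 6! 4! / 11! → 1/2310; sum: t=0:+1/480 = 1/480; 3j²(3 2 5; -2 0 2) = Δ·Π!·Σ² = 3/110  (sign -1)
I_A²/I_B² = (10/231)/(3/110) = 100/63

100/63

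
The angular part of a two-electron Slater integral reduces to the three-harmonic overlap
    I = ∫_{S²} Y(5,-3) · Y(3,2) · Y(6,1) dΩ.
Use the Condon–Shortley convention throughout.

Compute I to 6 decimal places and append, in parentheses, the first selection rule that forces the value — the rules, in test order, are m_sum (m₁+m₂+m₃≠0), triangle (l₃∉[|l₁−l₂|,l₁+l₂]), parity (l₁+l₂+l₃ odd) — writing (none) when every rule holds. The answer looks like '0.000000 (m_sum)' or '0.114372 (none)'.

0.166435 (none)

Checks pass: Σm=0; 14 even; l₃=6∈[2,8].
(2·5+1)(2·3+1)(2·6+1) = 1001
Δ: 2! 8! 4! / 15! → 1/675675
sum: t=0:+1/8640 t=1:−1/2304 t=2:+1/8640 = -7/34560
3j²(5 3 6; 0 0 0) = Δ·Π!·Σ² = 7/429  (sign -1)
sum: t=1:−1/120960 t=2:+1/17280 = 1/20160
3j²(5 3 6; -3 2 1) = Δ·Π!·Σ² = 64/3003  (sign -1)
combine: 4πI² = 1001·7/429·64/3003 = 448/1287
take √, sign +1: I = 0.16643505
No selection rule forces the value: the integral is nonzero (none).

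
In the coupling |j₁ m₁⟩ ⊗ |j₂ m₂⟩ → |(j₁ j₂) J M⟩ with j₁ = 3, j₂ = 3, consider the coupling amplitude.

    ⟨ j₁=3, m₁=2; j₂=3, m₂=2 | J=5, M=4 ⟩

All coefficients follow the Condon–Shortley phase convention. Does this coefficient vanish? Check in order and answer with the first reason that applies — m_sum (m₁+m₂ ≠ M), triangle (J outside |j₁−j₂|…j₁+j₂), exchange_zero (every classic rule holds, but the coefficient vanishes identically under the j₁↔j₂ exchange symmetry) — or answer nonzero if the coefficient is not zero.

exchange_zero

m-sum: m₁+m₂ = 2+2 = 4, M = 4  ✓
triangle: |j₁−j₂| = 0 ≤ J = 5 ≤ j₁+j₂ = 6  ✓
exchange: j₁=j₂ and m₁=m₂, and (−1)^(j₁+j₂−J) = (−1)^1 = −1 forces ⟨j₁m₁;j₂m₂|JM⟩ = −⟨j₂m₂;j₁m₁|JM⟩ = −⟨j₁m₁;j₂m₂|JM⟩ ⇒ the coefficient vanishes identically
Racah sum check: Σ_k collapses to 0 ⇒ CG = 0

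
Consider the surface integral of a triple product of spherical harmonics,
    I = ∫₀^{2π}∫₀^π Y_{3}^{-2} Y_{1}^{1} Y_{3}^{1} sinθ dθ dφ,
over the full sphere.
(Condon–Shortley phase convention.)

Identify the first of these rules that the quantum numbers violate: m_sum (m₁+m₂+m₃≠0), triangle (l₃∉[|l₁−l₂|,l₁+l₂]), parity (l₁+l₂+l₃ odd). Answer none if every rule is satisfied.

Σmᵢ = 0  ✓
l₃∈[|l₁−l₂|,l₁+l₂]=[2,4], have l₃=3  ✓
Σlᵢ = 7 ⇒ odd  ✗

parity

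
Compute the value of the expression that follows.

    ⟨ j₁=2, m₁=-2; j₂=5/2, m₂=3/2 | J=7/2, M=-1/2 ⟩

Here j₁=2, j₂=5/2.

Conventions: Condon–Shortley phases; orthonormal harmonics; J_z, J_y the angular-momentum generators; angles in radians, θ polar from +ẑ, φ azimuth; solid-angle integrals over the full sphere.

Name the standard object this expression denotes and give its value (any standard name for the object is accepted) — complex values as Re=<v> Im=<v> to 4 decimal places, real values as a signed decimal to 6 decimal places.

This is a Clebsch–Gordan (vector-coupling) coefficient.
j₁+j₂−J=1  J+j₁−j₂=3  J−j₁+j₂=4  j₁+j₂+J+1=9
(j₁±m₁, j₂±m₂, J±M) = (0,4,4,1,3,4)
P² = 9216/35
sum k=1..1:
  [1] −1/36 = -1/36
S = -1/36
C² = P²·S² = 64/315 ; C = -0.450749

Clebsch–Gordan coefficient, −√(64/315) ≈ -0.450749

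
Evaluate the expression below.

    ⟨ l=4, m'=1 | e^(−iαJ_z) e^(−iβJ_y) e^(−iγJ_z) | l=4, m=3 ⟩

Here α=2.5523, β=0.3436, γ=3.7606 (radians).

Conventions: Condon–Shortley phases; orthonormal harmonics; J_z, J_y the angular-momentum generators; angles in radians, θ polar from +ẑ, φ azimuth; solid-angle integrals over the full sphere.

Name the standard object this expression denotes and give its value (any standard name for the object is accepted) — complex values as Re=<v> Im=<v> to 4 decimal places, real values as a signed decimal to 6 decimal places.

Wigner D-matrix element, Re=0.0602 Im=-0.1924

This is a Wigner D-matrix element — the rotation-matrix element ⟨l m'| R(α,β,γ) |l m⟩ in the angular-momentum basis.
First d^4_{1,3}(β=0.3436), then the phase factors e^{-i(1)α} and e^{-i(3)γ}:
Half-angle: c=0.985279, s=0.170956. N=√(120·6·5040·1)=1904.940944
k: max(0,(3)−(1))=2 … min(4+(3),4−(1))=3
  k=2: (−1)^0·1904.9409/(240)·0.9853^6·0.1710^2 = +0.212224
  k=3: (−1)^1·1904.9409/(144)·0.9853^4·0.1710^4 = -0.010649
d^4_{1,3}(0.3436) = +0.212224 -0.010649 = +0.201575
D = (-0.831334-0.555773i)·(+0.201575)·(+0.282334+0.959316i) = +0.060160-0.192388i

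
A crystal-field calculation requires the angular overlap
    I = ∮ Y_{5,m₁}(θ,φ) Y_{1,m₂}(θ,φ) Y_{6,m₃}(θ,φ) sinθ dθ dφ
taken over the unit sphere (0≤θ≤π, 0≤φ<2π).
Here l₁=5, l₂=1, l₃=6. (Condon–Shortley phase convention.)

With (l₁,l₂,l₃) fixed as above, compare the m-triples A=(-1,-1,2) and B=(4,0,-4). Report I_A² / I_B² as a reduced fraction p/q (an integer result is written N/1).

7/5

Same 5,1,6: normalisation and zero-m 3j drop out of the ratio.
A: Δ: 0! 10! 2! / 13! → 1/858; sum: t=0:+1/34560 = 1/34560; 3j²(5 1 6; -1 -1 2) = Δ·Π!·Σ² = 14/429  (sign +1)
B: Δ: 0! 10! 2! / 13! → 1/858; sum: t=0:+1/362880 = 1/362880; 3j²(5 1 6; 4 0 -4) = Δ·Π!·Σ² = 10/429  (sign +1)
I_A²/I_B² = (14/429)/(10/429) = 7/5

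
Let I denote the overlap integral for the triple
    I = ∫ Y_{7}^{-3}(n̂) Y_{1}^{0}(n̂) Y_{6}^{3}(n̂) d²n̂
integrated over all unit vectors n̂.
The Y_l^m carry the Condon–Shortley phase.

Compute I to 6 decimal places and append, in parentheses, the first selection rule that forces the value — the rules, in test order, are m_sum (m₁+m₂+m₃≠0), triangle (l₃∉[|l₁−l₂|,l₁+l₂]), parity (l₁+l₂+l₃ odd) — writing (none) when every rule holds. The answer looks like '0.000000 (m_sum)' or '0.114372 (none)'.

Checks pass: Σm=0; 14 even; l₃=6∈[6,8].
(2·7+1)(2·1+1)(2·6+1) = 585
Δ: 2! 12! 0! / 15! → 1/1365
sum: t=1:−1/518400 = -1/518400
3j²(7 1 6; 0 0 0) = Δ·Π!·Σ² = 7/195  (sign -1)
sum: t=1:−1/2177280 = -1/2177280
3j²(7 1 6; -3 0 3) = Δ·Π!·Σ² = 8/273  (sign +1)
combine: 4πI² = 585·7/195·8/273 = 8/13
take √, sign -1: I = -0.22129336
No selection rule forces the value: the integral is nonzero (none).

-0.221293 (none)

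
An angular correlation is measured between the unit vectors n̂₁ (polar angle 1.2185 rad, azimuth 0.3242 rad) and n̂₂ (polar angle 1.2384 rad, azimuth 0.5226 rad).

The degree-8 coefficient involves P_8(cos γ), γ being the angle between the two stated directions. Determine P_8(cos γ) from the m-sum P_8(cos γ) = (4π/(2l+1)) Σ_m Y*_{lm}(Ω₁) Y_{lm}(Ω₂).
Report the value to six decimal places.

0.457825

Expand P_8 via completeness: Σ_{m} conj(Y_{8,m}) at Ω₁ times Y_{8,m} at Ω₂ —
  m=-8: Y*=(-0.264966, 0.161721)  Y=(-0.166539, 0.283204)  product (-0.001673, -0.101972)
  m=-7: Y*=(-0.293586, 0.349547)  Y=(-0.394454, 0.224076)  product (0.037481, -0.203666)
  m=-6: Y*=(-0.073967, 0.188240)  Y=(-0.160351, -0.000961)  product (0.012041, -0.030113)
  m=-5: Y*=(0.012451, -0.247809)  Y=(0.242573, 0.141669)  product (0.038127, -0.058348)
  m=-4: Y*=(-0.083410, -0.296763)  Y=(0.138329, 0.241820)  product (0.060225, -0.061221)
  m=-3: Y*=(0.064168, 0.094158)  Y=(0.000486, -0.162191)  product (0.015303, -0.010362)
  m=-2: Y*=(0.258925, 0.196183)  Y=(0.154018, -0.265541)  product (0.091974, -0.038539)
  m=-1: Y*=(-0.050755, -0.017056)  Y=(-0.092567, 0.053321)  product (0.005608, -0.001127)
  m=+0: Y*=(-0.324950, -0.000000)  Y=(-0.311373, 0.000000)  product (0.101181, 0.000000)
  m=+1: Y*=(0.050755, -0.017056)  Y=(0.092567, 0.053321)  product (0.005608, 0.001127)
  m=+2: Y*=(0.258925, -0.196183)  Y=(0.154018, 0.265541)  product (0.091974, 0.038539)
  m=+3: Y*=(-0.064168, 0.094158)  Y=(-0.000486, -0.162191)  product (0.015303, 0.010362)
  m=+4: Y*=(-0.083410, 0.296763)  Y=(0.138329, -0.241820)  product (0.060225, 0.061221)
  m=+5: Y*=(-0.012451, -0.247809)  Y=(-0.242573, 0.141669)  product (0.038127, 0.058348)
  m=+6: Y*=(-0.073967, -0.188240)  Y=(-0.160351, 0.000961)  product (0.012041, 0.030113)
  m=+7: Y*=(0.293586, 0.349547)  Y=(0.394454, 0.224076)  product (0.037481, 0.203666)
  m=+8: Y*=(-0.264966, -0.161721)  Y=(-0.166539, -0.283204)  product (-0.001673, 0.101972)
Total Σ_m = (0.619354, 0.000000). Multiply by 0.739198: (0.457825, 0.000000). P_8(cos γ) = 0.457825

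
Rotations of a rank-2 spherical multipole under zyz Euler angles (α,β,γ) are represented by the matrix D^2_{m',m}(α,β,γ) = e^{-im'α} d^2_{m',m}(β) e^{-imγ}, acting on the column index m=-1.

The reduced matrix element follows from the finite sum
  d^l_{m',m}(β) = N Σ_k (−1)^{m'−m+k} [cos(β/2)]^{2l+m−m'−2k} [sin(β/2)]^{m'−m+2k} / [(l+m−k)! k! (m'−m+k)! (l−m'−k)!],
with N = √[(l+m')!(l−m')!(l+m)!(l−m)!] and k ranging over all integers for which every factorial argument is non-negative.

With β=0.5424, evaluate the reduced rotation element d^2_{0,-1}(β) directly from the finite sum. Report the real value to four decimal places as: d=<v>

d^2_{0,-1}(β=0.5424) via the finite sum:
Half-angle: c=0.963450, s=0.267888. N=√(2·2·1·6)=4.898979
k: max(0,(-1)−(0))=0 … min(2+(-1),2−(0))=1
  k=0: (−1)^1·4.8990/(2)·0.9635^3·0.2679^1 = -0.586835
  k=1: (−1)^2·4.8990/(2)·0.9635^1·0.2679^3 = +0.045369
d^2_{0,-1}(0.5424) = -0.586835 +0.045369 = -0.541466

d=-0.5415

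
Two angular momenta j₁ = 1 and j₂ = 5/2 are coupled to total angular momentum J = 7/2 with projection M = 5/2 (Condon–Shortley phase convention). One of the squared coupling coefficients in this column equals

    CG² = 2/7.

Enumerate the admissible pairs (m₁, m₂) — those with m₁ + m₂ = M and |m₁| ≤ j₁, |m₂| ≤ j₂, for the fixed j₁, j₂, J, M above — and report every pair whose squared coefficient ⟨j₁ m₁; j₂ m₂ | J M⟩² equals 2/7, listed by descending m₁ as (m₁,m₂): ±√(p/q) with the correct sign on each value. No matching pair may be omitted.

Admissible pairs with m₁+m₂ = M = 5/2: (0,5/2), (1,3/2)
  (m₁,m₂)=(1,3/2): CG² = 5/7, CG = +√(5/7)
  (m₁,m₂)=(0,5/2): CG² = 2/7, CG = +√(2/7)   ← matches the target
Pairs with CG² = 2/7: (0,5/2): +√(2/7)

(0,5/2): +√(2/7)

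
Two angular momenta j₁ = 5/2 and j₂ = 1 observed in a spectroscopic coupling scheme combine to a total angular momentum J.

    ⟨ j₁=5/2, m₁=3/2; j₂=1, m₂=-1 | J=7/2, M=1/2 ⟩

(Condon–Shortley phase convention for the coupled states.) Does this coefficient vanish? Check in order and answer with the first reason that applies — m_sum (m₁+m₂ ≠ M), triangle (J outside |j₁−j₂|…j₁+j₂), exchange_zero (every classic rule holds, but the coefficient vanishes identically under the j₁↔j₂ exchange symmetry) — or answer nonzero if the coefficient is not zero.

m-sum: m₁+m₂ = 3/2+(-1) = 1/2, M = 1/2  ✓
triangle: |j₁−j₂| = 3/2 ≤ J = 7/2 ≤ j₁+j₂ = 7/2  ✓
exchange: j₁≠j₂ or m₁≠m₂ — the exchange symmetry imposes no constraint here
value check: CG = +√(1/7) = +0.377964 ≠ 0

nonzero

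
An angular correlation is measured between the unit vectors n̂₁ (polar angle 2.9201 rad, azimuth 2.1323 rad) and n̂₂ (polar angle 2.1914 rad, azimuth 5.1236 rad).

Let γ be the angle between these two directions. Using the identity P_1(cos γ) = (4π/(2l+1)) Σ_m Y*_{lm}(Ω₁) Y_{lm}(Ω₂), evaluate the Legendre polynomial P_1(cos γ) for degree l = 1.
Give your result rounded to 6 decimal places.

0.390614

Addition theorem: P_1(cos γ) = (4π/3) Σ_m Y*_{lm}(Ω₁) Y_{lm}(Ω₂), m = −1…1:
  m=-1: (-0.040414+0.064246i) × (+0.112349+0.257638i) = -0.021093-0.003194i  (running Σ = -0.021093-0.003194i)
  m=0: (-0.476666-0.000000i) × (-0.284135+0.000000i) = +0.135438+0.000000i  (running Σ = +0.114345-0.003194i)
  m=1: (+0.040414+0.064246i) × (-0.112349+0.257638i) = -0.021093+0.003194i  (running Σ = +0.093252+0.000000i)
Total Σ_m = +0.093252+0.000000i. Multiply by 4.188790: +0.390614+0.000000i. P_1(cos γ) = 0.390614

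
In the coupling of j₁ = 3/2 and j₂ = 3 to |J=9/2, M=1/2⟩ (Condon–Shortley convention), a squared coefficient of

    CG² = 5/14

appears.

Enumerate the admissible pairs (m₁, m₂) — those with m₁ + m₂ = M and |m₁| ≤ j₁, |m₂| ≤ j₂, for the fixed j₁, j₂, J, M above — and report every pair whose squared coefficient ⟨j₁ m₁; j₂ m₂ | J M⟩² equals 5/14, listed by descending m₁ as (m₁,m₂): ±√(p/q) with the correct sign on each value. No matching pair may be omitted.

(-1/2,1): +√(5/14)

Admissible pairs with m₁+m₂ = M = 1/2: (-3/2,2), (-1/2,1), (1/2,0), (3/2,-1)
  (m₁,m₂)=(3/2,-1): CG² = 5/42, CG = +√(5/42)
  (m₁,m₂)=(1/2,0): CG² = 10/21, CG = +√(10/21)
  (m₁,m₂)=(-1/2,1): CG² = 5/14, CG = +√(5/14)   ← matches the target
  (m₁,m₂)=(-3/2,2): CG² = 1/21, CG = +√(1/21)
Pairs with CG² = 5/14: (-1/2,1): +√(5/14)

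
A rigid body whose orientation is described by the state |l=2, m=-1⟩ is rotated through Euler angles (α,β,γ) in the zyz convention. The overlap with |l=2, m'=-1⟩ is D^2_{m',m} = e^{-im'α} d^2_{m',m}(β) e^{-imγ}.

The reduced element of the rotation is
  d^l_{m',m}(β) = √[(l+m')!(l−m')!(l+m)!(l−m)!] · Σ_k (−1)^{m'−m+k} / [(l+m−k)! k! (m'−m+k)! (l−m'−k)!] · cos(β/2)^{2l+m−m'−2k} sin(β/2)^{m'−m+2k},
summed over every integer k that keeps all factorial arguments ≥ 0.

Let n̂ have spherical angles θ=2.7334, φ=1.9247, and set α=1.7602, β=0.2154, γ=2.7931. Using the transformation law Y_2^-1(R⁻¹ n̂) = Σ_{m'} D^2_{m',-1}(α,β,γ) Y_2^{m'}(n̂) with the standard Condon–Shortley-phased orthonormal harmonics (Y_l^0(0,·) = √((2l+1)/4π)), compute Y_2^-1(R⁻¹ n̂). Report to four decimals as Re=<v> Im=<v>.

Need the full column D^2_{m',-1} for m'=−2..2 at α=1.7602, β=0.2154, γ=2.7931.
cos(β/2)=0.994206, sin(β/2)=0.107492
d^2_{-2,-1}: single k=1 term ⇒ +0.211269;  D = +0.211171+0.006404i
d^2_{-1,-1}: k∈[0..1] ⇒ +0.977024 -0.034263 = +0.942761;  D = -0.149351-0.930856i
d^2_{0,-1}: k∈[0..1] ⇒ -0.258750 +0.003025 = -0.255725;  D = +0.240353-0.087325i
d^2_{1,-1}: k∈[0..1] ⇒ +0.034263 -0.000134 = +0.034130;  D = +0.017486+0.029310i
d^2_{2,-1}: single k=0 term ⇒ -0.002470;  D = -0.001845+0.001642i
Y_2^{m'}(θ=2.7334,φ=1.9247) and Σ D·Y over m':
  (+0.2112+0.0064i)·(-0.0462+0.0396i)  (-0.1494-0.9309i)·(+0.0975+0.2640i)  (+0.2404-0.0873i)·(+0.4817+0.0000i)  (+0.0175+0.0293i)·(-0.0975+0.2640i)  (-0.0018+0.0016i)·(-0.0462-0.0396i)
Y_2^-1(R⁻¹ n̂) = +0.327665-0.162483i

Re=0.3277 Im=-0.1625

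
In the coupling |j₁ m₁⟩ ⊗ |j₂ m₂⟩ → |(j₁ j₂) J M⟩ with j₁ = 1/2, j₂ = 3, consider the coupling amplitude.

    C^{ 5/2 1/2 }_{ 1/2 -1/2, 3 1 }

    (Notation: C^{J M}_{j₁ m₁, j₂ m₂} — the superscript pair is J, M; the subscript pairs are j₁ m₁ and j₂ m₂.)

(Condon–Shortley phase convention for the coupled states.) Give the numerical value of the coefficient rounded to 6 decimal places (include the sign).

j₁+j₂−J=1  J+j₁−j₂=0  J−j₁+j₂=5  j₁+j₂+J+1=7
(j₁±m₁, j₂±m₂, J±M) = (0,1,4,2,3,2)
P² = 576/7
sum k=1..1:
  [1] −1/12 = -1/12
S = -1/12
C² = P²·S² = 4/7 ; C = -0.755929

-0.755929  (= −√(4/7))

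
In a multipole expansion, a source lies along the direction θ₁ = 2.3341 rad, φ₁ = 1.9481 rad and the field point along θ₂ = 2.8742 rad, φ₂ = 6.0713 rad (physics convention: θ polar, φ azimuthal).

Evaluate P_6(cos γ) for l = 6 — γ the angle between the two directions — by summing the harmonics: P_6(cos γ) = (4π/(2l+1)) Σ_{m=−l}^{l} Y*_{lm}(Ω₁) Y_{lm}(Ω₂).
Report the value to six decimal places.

Summing Y*_{l m}(θ₁,φ₁)·Y_{l m}(θ₂,φ₂) over m ∈ [−6, 6]; prefactor 4π/(2·6+1) = 0.966644:
  m=-6: Y*=+0.043920-0.052888i  Y=+0.000048+0.000157i  product +0.000010+0.000004i
  m=-5: Y*=+0.216586+0.070748i  Y=-0.001017-0.001812i  product -0.000092-0.000465i
  m=-4: Y*=+0.025478+0.413211i  Y=+0.010624+0.012034i  product -0.004702+0.004697i
  m=-3: Y*=-0.347078+0.162925i  Y=-0.067437-0.049756i  product +0.031512+0.006282i
  m=-2: Y*=+0.008078+0.007596i  Y=+0.265497+0.119766i  product +0.001235+0.002984i
  m=-1: Y*=-0.136479+0.344393i  Y=-0.579646-0.124690i  product +0.122052-0.182608i
  m=+0: Y*=-0.098559-0.000000i  Y=+0.383664+0.000000i  product -0.037813-0.000000i
  m=+1: Y*=+0.136479+0.344393i  Y=+0.579646-0.124690i  product +0.122052+0.182608i
  m=+2: Y*=+0.008078-0.007596i  Y=+0.265497-0.119766i  product +0.001235-0.002984i
  m=+3: Y*=+0.347078+0.162925i  Y=+0.067437-0.049756i  product +0.031512-0.006282i
  m=+4: Y*=+0.025478-0.413211i  Y=+0.010624-0.012034i  product -0.004702-0.004697i
  m=+5: Y*=-0.216586+0.070748i  Y=+0.001017-0.001812i  product -0.000092+0.000465i
  m=+6: Y*=+0.043920+0.052888i  Y=+0.000048-0.000157i  product +0.000010-0.000004i
Accumulated sum +0.262219-0.000000i; after 4π/(2l+1) scaling, +0.253472-0.000000i ⇒ P_6 = 0.253472

0.253472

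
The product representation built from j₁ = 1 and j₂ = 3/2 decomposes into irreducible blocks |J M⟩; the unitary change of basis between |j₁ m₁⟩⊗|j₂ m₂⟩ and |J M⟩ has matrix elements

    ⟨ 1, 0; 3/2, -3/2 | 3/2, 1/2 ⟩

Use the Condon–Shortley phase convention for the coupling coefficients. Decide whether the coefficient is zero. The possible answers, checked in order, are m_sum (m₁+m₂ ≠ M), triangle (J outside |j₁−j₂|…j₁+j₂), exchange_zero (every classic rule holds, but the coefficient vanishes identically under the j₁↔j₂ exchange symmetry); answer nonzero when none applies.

m_sum

m-sum: m₁+m₂ = 0+(-3/2) = -3/2, M = 1/2  ✗ ⇒ coefficient is 0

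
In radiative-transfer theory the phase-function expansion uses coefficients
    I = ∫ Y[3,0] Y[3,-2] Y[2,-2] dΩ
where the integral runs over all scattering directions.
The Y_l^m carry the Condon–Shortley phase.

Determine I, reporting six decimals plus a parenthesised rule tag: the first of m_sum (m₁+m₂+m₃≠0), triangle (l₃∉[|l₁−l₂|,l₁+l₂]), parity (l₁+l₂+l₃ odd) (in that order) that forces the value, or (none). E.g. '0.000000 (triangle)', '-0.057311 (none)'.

0.000000 (m_sum)

0 − 2 − 2 = -4 ≠ 0: azimuthal integral kills it; I = 0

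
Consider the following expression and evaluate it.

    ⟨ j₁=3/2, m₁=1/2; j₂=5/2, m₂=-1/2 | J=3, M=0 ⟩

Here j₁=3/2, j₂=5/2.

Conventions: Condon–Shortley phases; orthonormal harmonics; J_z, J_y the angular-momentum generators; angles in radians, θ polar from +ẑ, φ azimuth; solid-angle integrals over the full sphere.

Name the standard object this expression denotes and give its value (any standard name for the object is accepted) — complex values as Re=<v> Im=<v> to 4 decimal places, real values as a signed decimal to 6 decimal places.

Clebsch–Gordan coefficient, +√(1/5) ≈ +0.447214

This is a Clebsch–Gordan (vector-coupling) coefficient.
triangle: 1!·2!·4!/8! = 48/40320
(j±m)!: 2!·1!·2!·3!·3!·3! = 864
prefactor² = (2J+1)·Δ·N² = 36/5
  k=0: +1/(0!·1!·1!·2!·1!·2!) = 1/4
  k=1: −1/(1!·0!·0!·1!·2!·3!) = -1/12
Σ = 1/6  ⇒  CG² = 36/5·(1/6)² = 1/5
CG = +√(1/5) = +0.447214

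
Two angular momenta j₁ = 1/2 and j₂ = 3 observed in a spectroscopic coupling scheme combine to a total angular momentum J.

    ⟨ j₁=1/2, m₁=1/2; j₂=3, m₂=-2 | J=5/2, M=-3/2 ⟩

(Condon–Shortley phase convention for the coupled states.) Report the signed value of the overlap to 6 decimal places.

√[6·1!0!5!/7! · 1!0!1!5!1!4!] = √(2880/7)
  +(−1)^0/∏(0,1,0,1,0,4)! = 1/24  (running 1/24)
⟨..|..⟩ = √(2880/7)·(1/24) = +0.845154

+0.845154  (= +√(5/7))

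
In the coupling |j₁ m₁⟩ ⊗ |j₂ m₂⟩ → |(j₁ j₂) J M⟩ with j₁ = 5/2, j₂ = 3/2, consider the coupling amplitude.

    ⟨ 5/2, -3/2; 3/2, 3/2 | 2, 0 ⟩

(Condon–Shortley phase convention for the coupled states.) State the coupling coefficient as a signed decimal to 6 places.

√[5·2!3!1!/7! · 1!4!3!0!2!2!] = √(48/7)
  +(−1)^2/∏(2,0,2,1,1,0)! = 1/4  (running 1/4)
⟨..|..⟩ = √(48/7)·(1/4) = +0.654654

+√(3/7) = +0.654654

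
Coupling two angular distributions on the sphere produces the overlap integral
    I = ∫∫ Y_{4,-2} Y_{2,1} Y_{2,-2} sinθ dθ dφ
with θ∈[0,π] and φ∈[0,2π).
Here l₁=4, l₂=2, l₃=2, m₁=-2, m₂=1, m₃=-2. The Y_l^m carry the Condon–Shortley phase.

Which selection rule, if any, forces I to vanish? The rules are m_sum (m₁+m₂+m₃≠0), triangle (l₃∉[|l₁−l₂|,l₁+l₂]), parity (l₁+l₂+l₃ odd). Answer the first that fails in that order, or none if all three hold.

azimuthal sum: -2 + 1 − 2 = -3  ✗
2 ≤ 2 ≤ 6 (triangle on l)
L = 4 + 2 + 2 = 8 (even)

m_sum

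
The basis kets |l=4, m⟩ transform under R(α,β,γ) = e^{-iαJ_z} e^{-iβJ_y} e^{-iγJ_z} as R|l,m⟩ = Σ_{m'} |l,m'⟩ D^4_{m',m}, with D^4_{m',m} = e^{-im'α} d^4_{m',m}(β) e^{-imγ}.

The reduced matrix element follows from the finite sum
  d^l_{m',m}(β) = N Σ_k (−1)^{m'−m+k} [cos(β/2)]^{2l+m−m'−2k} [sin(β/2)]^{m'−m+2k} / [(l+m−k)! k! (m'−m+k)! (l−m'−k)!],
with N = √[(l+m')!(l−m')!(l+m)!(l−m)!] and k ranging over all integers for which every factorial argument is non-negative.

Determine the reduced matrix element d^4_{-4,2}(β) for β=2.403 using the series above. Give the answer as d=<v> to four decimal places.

d=0.4535

d^4_{-4,2}(β=2.4030) via the finite sum:
c=cos(2.403000/2)=0.360959, s=sin(2.403000/2)=0.932582; N=√[1·40320·720·2]=7619.763776
k∈{6} keeps every argument non-negative
  k=6: (−1)^0·7619.7638/(1440)·0.3610^2·0.9326^6 = +0.453541
d^4_{-4,2}(2.4030) = +0.453541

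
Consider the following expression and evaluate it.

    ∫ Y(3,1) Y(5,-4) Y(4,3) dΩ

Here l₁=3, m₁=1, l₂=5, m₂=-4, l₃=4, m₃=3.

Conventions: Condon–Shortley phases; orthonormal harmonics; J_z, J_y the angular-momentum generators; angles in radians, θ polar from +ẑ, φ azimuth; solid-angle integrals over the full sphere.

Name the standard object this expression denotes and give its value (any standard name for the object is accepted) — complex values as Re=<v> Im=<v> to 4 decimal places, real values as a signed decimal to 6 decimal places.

Gaunt coefficient, +0.042401

This is a Gaunt coefficient — the integral of a triple product of spherical harmonics over the sphere.
m-sum 0 ✓  L=12 even ✓  2≤4≤8 ✓
Π(2lᵢ+1) = 7×11×9 = 693
triangle coeff Δ(3,5,4) = 1/180180
Σ_t [1,3]: t=1:−1/576 t=2:+1/144 t=3:−1/576 = 1/288
(3j)²=20/1001 [(3 5 4; 0 0 0)], sign=+1
Σ_t [0,1]: t=0:+1/5760 t=1:−1/4320 = -1/17280
(3j)²=7/4290 [(3 5 4; 1 -4 3)], sign=+1
⇒ 4πI² = 42/1859
I = (+1)√(42/1859/(4π)) = 0.04240138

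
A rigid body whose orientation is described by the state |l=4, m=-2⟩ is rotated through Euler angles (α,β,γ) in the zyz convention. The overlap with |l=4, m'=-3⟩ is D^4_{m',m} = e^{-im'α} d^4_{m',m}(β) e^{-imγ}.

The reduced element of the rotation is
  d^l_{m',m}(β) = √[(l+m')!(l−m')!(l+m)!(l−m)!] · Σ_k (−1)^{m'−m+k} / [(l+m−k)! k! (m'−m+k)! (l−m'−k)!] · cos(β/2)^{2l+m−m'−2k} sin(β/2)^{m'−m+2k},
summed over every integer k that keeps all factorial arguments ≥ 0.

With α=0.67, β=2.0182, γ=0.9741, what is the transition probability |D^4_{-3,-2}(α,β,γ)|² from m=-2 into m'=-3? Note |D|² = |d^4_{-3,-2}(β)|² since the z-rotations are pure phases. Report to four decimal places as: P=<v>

P=0.0641

D^4_{-3,-2}(0.6700,2.0182,0.9741) = e^{-i·-3·0.6700}·d^4_{-3,-2}(2.0182)·e^{-i·-2·0.9741}. Compute d first:
With c≡cos(β/2)=0.532623 and s≡sin(β/2)=0.846353, N=[1·5040·2·720]^{1/2}=2693.993318
k∈{1,2} keeps every argument non-negative
  k=1: (−1)^0·2693.9933/(720)·0.5326^7·0.8464^1 = +0.038508
  k=2: (−1)^1·2693.9933/(240)·0.5326^5·0.8464^3 = -0.291701
d^4_{-3,-2}(2.0182) = +0.038508 -0.291701 = -0.253193
|D^4_{-3,-2}|² = |d^4_{-3,-2}(β)|² = (-0.253193)² = 0.064107 (the z-rotation phases have unit modulus)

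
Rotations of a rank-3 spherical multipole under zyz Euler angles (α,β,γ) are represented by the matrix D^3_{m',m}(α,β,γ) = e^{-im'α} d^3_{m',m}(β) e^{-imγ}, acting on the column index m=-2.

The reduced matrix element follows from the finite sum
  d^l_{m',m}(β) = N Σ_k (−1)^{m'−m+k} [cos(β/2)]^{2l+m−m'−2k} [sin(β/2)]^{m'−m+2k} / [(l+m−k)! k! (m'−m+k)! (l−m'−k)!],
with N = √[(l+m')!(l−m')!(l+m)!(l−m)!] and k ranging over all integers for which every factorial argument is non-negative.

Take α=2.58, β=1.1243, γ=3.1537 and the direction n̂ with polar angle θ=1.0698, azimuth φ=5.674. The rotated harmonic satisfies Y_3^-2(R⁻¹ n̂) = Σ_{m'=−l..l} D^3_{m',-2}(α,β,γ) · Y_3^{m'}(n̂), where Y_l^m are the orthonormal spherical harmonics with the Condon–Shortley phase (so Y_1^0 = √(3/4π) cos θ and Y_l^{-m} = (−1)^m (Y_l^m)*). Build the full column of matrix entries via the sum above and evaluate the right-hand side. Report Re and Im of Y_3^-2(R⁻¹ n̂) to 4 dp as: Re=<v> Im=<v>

Need the full column D^3_{m',-2} for m'=−3..3 at α=2.5800, β=1.1243, γ=3.1537.
cos(β/2)=0.846111, sin(β/2)=0.533007
d^3_{-3,-2}: single k=1 term ⇒ +0.566168;  D = +0.050755+0.563888i
d^3_{-2,-2}: k∈[0..1] ⇒ +0.366914 -0.728022 = -0.361108;  D = -0.164128+0.321654i
d^3_{-1,-2}: k∈[0..1] ⇒ -0.730919 +0.580109 = -0.150810;  D = +0.129554-0.077197i
d^3_{0,-2}: k∈[0..1] ⇒ +0.797509 -0.316480 = +0.481029;  D = +0.480888+0.011647i
d^3_{1,-2}: k∈[0..1] ⇒ -0.580109 +0.115104 = -0.465005;  D = +0.387473+0.257089i
d^3_{2,-2}: k∈[0..1] ⇒ +0.288905 -0.022930 = +0.265975;  D = +0.109278+0.242489i
d^3_{3,-2}: single k=0 term ⇒ -0.089159;  D = -0.012282+0.088309i
Y_3^{m'}(θ=1.0698,φ=5.674) and Σ D·Y over m':
  (+0.0508+0.5639i)·(-0.0715+0.2723i)  (-0.1641+0.3217i)·(+0.1303+0.3544i)  (+0.1296-0.0772i)·(+0.0357+0.0249i)  (+0.4809+0.0116i)·(-0.3310+0.0000i)  (+0.3875+0.2571i)·(-0.0357+0.0249i)  (+0.1093+0.2425i)·(+0.1303-0.3544i)  (-0.0123+0.0883i)·(+0.0715+0.2723i)
Y_3^-2(R⁻¹ n̂) = -0.390143-0.049801i

Re=-0.3901 Im=-0.0498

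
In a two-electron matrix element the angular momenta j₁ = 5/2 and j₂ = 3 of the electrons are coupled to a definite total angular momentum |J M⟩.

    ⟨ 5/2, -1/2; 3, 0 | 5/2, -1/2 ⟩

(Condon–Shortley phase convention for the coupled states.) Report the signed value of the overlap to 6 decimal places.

+0.276026

triangle: 3!·2!·3!/9! = 72/362880
(j±m)!: 2!·3!·3!·3!·2!·3! = 5184
prefactor² = (2J+1)·Δ·N² = 216/35
  k=1: −1/(1!·2!·2!·2!·0!·1!) = -1/8
  k=2: +1/(2!·1!·1!·1!·1!·2!) = 1/4
  k=3: −1/(3!·0!·0!·0!·2!·3!) = -1/72
Σ = 1/9  ⇒  CG² = 216/35·(1/9)² = 8/105
CG = +√(8/105) = +0.276026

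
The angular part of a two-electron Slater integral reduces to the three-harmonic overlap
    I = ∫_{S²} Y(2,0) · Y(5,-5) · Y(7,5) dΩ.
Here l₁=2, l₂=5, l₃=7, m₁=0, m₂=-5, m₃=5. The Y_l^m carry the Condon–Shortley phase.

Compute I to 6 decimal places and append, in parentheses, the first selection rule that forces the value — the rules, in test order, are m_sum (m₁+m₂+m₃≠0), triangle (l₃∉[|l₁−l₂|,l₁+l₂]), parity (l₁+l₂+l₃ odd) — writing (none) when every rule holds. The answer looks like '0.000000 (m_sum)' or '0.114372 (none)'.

m-sum 0 ✓  L=14 even ✓  3≤7≤7 ✓
Π(2lᵢ+1) = 5×11×15 = 825
triangle coeff Δ(2,5,7) = 1/15015
Σ_t [0,0]: t=0:+1/57600 = 1/57600
(3j)²=21/715 [(2 5 7; 0 0 0)], sign=-1
Σ_t [0,0]: t=0:+1/14515200 = 1/14515200
(3j)²=2/455 [(2 5 7; 0 -5 5)], sign=+1
⇒ 4πI² = 18/169
I = (-1)√(18/169/(4π)) = -0.09206360
No selection rule forces the value: the integral is nonzero (none).

-0.092064 (none)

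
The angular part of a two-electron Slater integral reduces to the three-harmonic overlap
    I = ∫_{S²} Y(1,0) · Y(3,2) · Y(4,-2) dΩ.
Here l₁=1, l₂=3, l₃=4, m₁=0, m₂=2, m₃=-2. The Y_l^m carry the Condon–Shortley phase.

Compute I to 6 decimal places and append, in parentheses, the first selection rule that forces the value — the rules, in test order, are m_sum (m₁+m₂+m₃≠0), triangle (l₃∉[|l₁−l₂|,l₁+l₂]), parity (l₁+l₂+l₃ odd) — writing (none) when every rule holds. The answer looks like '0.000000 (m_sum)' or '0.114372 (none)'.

Rules hold: Σm=0, L=8 even, 2≤4≤4.
N = 3·7·9 = 189
Δ = 0!·2!·6!/9! = 1/252
Racah Σ t=0..0: t=0:+1/36 = 1/36
⇒ 3j(1 3 4; 0 0 0)² = 4/63, sgn +1
Racah Σ t=0..0: t=0:+1/120 = 1/120
⇒ 3j(1 3 4; 0 2 -2)² = 1/21, sgn +1
4πI² = N·(3j₀)²·(3jₘ)² = 4/7
I = +1·√(0.571429/4π) = 0.21324362
No selection rule forces the value: the integral is nonzero (none).

0.213244 (none)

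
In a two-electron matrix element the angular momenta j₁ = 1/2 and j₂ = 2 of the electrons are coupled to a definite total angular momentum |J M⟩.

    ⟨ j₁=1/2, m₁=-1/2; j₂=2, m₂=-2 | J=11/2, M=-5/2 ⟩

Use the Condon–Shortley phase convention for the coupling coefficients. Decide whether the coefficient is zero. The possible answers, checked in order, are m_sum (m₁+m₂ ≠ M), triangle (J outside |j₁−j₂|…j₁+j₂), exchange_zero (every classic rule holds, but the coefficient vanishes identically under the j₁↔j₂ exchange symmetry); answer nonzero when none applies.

triangle

m-sum: m₁+m₂ = -1/2+(-2) = -5/2, M = -5/2  ✓
triangle: need |j₁−j₂| ≤ J ≤ j₁+j₂, i.e. J ∈ [3/2, 5/2]; J = 11/2 is outside ✗ ⇒ coefficient is 0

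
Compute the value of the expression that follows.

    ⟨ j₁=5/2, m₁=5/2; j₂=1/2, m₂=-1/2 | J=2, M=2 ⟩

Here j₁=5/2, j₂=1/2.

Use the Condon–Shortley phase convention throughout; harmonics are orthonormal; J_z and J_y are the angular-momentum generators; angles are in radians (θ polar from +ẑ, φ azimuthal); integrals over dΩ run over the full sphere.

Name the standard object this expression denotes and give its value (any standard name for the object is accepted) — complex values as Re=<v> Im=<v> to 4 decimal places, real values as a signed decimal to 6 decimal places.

This is a Clebsch–Gordan (vector-coupling) coefficient.
triangle: 1!×4!×0!/6! = 24/720
(j±m)!: 5!×0!×0!×1!×4!×0! = 2880
prefactor² = (2J+1)×Δ×N² = 480
  k=0: +1/(0!×1!×0!×0!×4!×0!) = 1/24
Σ = 1/24  ⇒  CG² = 480×(1/24)² = 5/6
CG = +√(5/6) = +0.912871

Clebsch–Gordan coefficient, +√(5/6) ≈ +0.912871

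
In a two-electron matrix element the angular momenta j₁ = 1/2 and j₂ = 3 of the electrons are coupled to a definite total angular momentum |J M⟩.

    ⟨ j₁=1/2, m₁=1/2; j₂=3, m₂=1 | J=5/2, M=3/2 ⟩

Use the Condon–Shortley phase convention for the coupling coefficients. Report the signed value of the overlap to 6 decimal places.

+0.534522

j₁+j₂−J=1  J+j₁−j₂=0  J−j₁+j₂=5  j₁+j₂+J+1=7
(j₁±m₁, j₂±m₂, J±M) = (1,0,4,2,4,1)
P² = 1152/7
sum k=0..0:
  [0] +1/24 = 1/24
S = 1/24
C² = P²·S² = 2/7 ; C = +0.534522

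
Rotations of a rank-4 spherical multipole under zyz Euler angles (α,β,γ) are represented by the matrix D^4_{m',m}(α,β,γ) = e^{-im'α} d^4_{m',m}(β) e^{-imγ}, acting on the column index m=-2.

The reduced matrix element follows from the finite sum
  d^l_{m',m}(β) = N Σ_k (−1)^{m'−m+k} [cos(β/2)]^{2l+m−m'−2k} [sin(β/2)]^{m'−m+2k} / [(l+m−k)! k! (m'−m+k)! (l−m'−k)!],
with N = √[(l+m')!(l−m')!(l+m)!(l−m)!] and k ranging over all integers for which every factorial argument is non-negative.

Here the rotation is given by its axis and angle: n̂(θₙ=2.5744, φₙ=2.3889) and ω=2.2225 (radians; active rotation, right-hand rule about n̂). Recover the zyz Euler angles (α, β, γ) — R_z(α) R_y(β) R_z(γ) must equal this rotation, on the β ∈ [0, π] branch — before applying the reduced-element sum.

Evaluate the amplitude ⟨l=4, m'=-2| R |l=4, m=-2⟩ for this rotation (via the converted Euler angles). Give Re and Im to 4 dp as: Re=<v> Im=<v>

Re=0.2291 Im=-0.3722

Axis–angle → zyz. n̂ = (sinθₙcosφₙ, sinθₙsinφₙ, cosθₙ) = (-0.392124, +0.367279, -0.843413), ω = 2.2225.
R = I cosω + sinω [n̂]ₓ + (1−cosω) n̂n̂ᵀ gives
  R = [-0.359518, +0.439184, +0.823325; -0.901929, -0.389829, -0.185895; +0.239314, -0.809414, +0.536263]
β = atan2(√(R₁₃²+R₂₃²), R₃₃) = 1.004793; α = atan2(R₂₃, R₁₃) mod 2π = 6.061123; γ = atan2(R₃₂, −R₃₁) mod 2π = 4.424915
D^4_{-2,-2}(6.0611,1.0048,4.4249) = e^{-i·-2·6.0611}·d^4_{-2,-2}(1.0048)·e^{-i·-2·4.4249}. Compute d first:
With c≡cos(β/2)=0.876431 and s≡sin(β/2)=0.481527, N=[2·720·2·720]^{1/2}=1440.000000
Admissible k: 0..2 (factorial args all ≥0)
  k=0: (−1)^0·1440.0000/(1440)·0.8764^8·0.4815^0 = +0.348131
  k=1: (−1)^1·1440.0000/(120)·0.8764^6·0.4815^2 = -1.261042
  k=2: (−1)^2·1440.0000/(96)·0.8764^4·0.4815^4 = +0.475823
d^4_{-2,-2}(1.0048) = +0.348131 -1.261042 +0.475823 = -0.437088
Attach z-rotation phases: D = e^{-i(-2)(6.0611)}·(-0.437088)·e^{-i(-2)(4.4249)} = +0.229103-0.372234i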